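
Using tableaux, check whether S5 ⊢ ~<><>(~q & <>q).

No, not valid

Tableau for the negation <><>(~q & <>q):
1. <><>(~q & <>q), 0
2. <>(~q & <>q), 1
3. ~q & <>q, 2
4. ~q, 2
5. <>q, 2
6. q, 3
Accessibility: 0R0, 0R1, 0R2, 0R3, 1R0, 1R1, 1R2, 1R3, 2R0, 2R1, 2R2, 2R3, 3R0, 3R1, 3R2, 3R3
The negation has an open branch (countermodel exists).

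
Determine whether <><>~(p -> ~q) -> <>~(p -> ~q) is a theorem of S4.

Tableau for the negation ~(<><>~(p -> ~q) -> <>~(p -> ~q)):
1. ~(<><>~(p -> ~q) -> <>~(p -> ~q)), w0
2. <><>~(p -> ~q), w0
3. ~<>~(p -> ~q), w0
4. p -> ~q, w0
5. ~q, w0
6. <>~(p -> ~q), w1
7. p -> ~q, w1
8. ~q, w1
9. ~(p -> ~q), w2
10. p, w2
11. q, w2
12. p -> ~q, w2
13. ~q, w2
Accessibility: w0Rw0, w0Rw1, w0Rw2, w1Rw1, w1Rw2, w2Rw2
Branch closes: q and ~q both at w2.
Every branch of the negation's tableau closes; the branch above is one of them.

Valid in S4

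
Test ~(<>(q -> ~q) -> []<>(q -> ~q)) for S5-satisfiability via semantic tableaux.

Unsatisfiable

1. ~(<>(q -> ~q) -> []<>(q -> ~q)), 0
2. <>(q -> ~q), 0   [~->-rule on 1]
3. ~[]<>(q -> ~q), 0   [~->-rule on 1]
4. q -> ~q, 1   [<>-rule on 2: fresh world 1, 0R1]
5. ~q, 1   [->-rule on 4 (branches; this branch)]
6. ~<>(q -> ~q), 2   [~[]-rule on 3: fresh world 2, 0R2]
7. ~(q -> ~q), 0   [~<>-rule on 6 via 2R0]
8. q, 0   [~->-rule on 7]
9. ~(q -> ~q), 1   [~<>-rule on 6 via 2R1]
10. q, 1   [~->-rule on 9]
Accessibility: 0R0, 0R1, 0R2, 1R0, 1R1, 1R2, 2R0, 2R1, 2R2
Branch closes: q and ~q both at 1.
Every branch closes; the branch above is one of them.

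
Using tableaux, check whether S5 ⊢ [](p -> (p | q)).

Tableau for the negation ~[](p -> (p | q)):
1. ~[](p -> (p | q)), w0
2. ~(p -> (p | q)), w1
3. p, w1
4. ~(p | q), w1
5. ~p, w1
6. ~q, w1
Accessibility: w0Rw0, w0Rw1, w1Rw0, w1Rw1
Branch closes: p and ~p both at w1.
Every branch of the negation's tableau closes; the branch above is one of them.

Valid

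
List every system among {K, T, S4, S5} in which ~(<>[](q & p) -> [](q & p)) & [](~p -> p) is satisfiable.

S4-tableau for the formula:
1. ~(<>[](q & p) -> [](q & p)) & [](~p -> p), w0
2. ~(<>[](q & p) -> [](q & p)), w0   [&-rule on 1]
3. [](~p -> p), w0   [&-rule on 1]
4. <>[](q & p), w0   [~->-rule on 2]
5. ~[](q & p), w0   [~->-rule on 2]
6. ~p -> p, w0   [[]-rule on 3 via w0Rw0]
7. p, w0   [->-rule on 6 (branches; this branch)]
8. [](q & p), w1   [<>-rule on 4: fresh world w1, w0Rw1]
9. ~p -> p, w1   [[]-rule on 3 via w0Rw1]
10. q & p, w1   [[]-rule on 8 via w1Rw1]
11. q, w1   [&-rule on 10]
12. p, w1   [&-rule on 10]
13. ~(q & p), w2   [~[]-rule on 5: fresh world w2, w0Rw2]
14. ~p -> p, w2   [[]-rule on 3 via w0Rw2]
15. ~q, w2   [~&-rule on 13 (branches; this branch)]
16. p, w2   [->-rule on 14 (branches; this branch)]
Accessibility: w0Rw0, w0Rw1, w0Rw2, w1Rw1, w2Rw2
Complete open branch: satisfiable in S4, hence also in K, T (this S4-model is also a K-model and a T-model).
S5-tableau for the formula:
1. ~(<>[](q & p) -> [](q & p)) & [](~p -> p), w0
2. ~(<>[](q & p) -> [](q & p)), w0   [&-rule on 1]
3. [](~p -> p), w0   [&-rule on 1]
4. <>[](q & p), w0   [~->-rule on 2]
5. ~[](q & p), w0   [~->-rule on 2]
6. ~p -> p, w0   [[]-rule on 3 via w0Rw0]
7. p, w0   [->-rule on 6 (branches; this branch)]
8. [](q & p), w1   [<>-rule on 4: fresh world w1, w0Rw1]
9. ~p -> p, w1   [[]-rule on 3 via w0Rw1]
10. q & p, w0   [[]-rule on 8 via w1Rw0]
11. q, w0   [&-rule on 10]
12. q & p, w1   [[]-rule on 8 via w1Rw1]
13. q, w1   [&-rule on 12]
14. p, w1   [&-rule on 12]
15. ~(q & p), w2   [~[]-rule on 5: fresh world w2, w0Rw2]
16. ~p -> p, w2   [[]-rule on 3 via w0Rw2]
17. q & p, w2   [[]-rule on 8 via w1Rw2]
18. q, w2   [&-rule on 17]
19. p, w2   [&-rule on 17]
20. ~p, w2   [~&-rule on 15 (branches; this branch)]
Accessibility: w0Rw0, w0Rw1, w0Rw2, w1Rw0, w1Rw1, w1Rw2, w2Rw0, w2Rw1, w2Rw2
Branch closes: p and ~p both at w2.
Every branch closes (one shown): unsatisfiable in S5.

K, T, S4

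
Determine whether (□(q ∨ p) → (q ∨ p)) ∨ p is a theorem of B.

Tableau for the negation ¬((□(q ∨ p) → (q ∨ p)) ∨ p):
1. ¬((□(q ∨ p) → (q ∨ p)) ∨ p), 0
2. ¬(□(q ∨ p) → (q ∨ p)), 0
3. ¬p, 0
4. □(q ∨ p), 0
5. ¬(q ∨ p), 0
6. ¬q, 0
7. q ∨ p, 0
8. p, 0
Accessibility: 0R0
Branch closes: p and ¬p both at 0.
All branches of the negation close; one closing branch shown above.

Valid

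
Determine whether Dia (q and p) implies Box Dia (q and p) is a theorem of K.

No, not valid

Tableau for the negation not (Dia (q and p) implies Box Dia (q and p)):
1. not (Dia (q and p) implies Box Dia (q and p)), 0
2. Dia (q and p), 0
3. not Box Dia (q and p), 0
4. q and p, 1
5. q, 1
6. p, 1
7. not Dia (q and p), 2
Accessibility: 0R1, 0R2
The negation has an open branch (countermodel exists).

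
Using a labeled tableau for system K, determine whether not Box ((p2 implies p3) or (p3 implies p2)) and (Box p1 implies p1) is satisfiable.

1. not Box ((p2 implies p3) or (p3 implies p2)) and (Box p1 implies p1), 0
2. not Box ((p2 implies p3) or (p3 implies p2)), 0
3. Box p1 implies p1, 0
4. p1, 0
5. not ((p2 implies p3) or (p3 implies p2)), 1
6. not (p2 implies p3), 1
7. not (p3 implies p2), 1
8. p2, 1
9. not p3, 1
10. p3, 1
11. not p2, 1
Accessibility: 0R1
Branch closes: p3 and not p3 both at 1.
(One branch shown.) All branches close.

No, unsatisfiable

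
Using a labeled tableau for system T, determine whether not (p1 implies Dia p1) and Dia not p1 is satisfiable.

Unsatisfiable (every branch closes)

1. not (p1 implies Dia p1) and Dia not p1, 0
2. not (p1 implies Dia p1), 0
3. Dia not p1, 0
4. p1, 0
5. not Dia p1, 0
6. not p1, 0
Accessibility: 0R0
Branch closes: p1 and not p1 both at 0.
(One branch shown.) All branches close.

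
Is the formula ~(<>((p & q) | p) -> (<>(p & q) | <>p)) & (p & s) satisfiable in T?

1. ~(<>((p & q) | p) -> (<>(p & q) | <>p)) & (p & s), 0
2. ~(<>((p & q) | p) -> (<>(p & q) | <>p)), 0
3. p & s, 0
4. <>((p & q) | p), 0
5. ~(<>(p & q) | <>p), 0
6. p, 0
7. s, 0
8. ~<>(p & q), 0
9. ~<>p, 0
10. ~(p & q), 0
11. ~p, 0
Accessibility: 0R0
Branch closes: p and ~p both at 0.
All branches of the tableau close; one closing branch shown above.

Unsatisfiable (every branch closes)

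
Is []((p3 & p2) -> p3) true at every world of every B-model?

Valid

Tableau for the negation ~[]((p3 & p2) -> p3):
1. ~[]((p3 & p2) -> p3), w0
2. ~((p3 & p2) -> p3), w1
3. p3 & p2, w1
4. ~p3, w1
5. p3, w1
6. p2, w1
Accessibility: w0Rw0, w0Rw1, w1Rw0, w1Rw1
Branch closes: p3 and ~p3 both at w1.
Every branch of the negation's tableau closes; the branch above is one of them.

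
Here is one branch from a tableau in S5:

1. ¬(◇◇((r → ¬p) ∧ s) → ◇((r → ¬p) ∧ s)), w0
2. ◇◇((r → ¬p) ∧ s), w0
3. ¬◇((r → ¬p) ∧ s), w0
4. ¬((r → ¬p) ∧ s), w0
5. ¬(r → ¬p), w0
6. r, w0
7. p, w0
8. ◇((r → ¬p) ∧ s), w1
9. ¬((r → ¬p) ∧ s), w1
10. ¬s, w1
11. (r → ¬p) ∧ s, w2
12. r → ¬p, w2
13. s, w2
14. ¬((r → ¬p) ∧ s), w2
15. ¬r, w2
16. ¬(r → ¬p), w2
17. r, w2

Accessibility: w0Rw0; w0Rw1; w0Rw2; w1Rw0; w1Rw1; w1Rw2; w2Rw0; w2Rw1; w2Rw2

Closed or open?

Closed

Both r and ¬r appear at w2.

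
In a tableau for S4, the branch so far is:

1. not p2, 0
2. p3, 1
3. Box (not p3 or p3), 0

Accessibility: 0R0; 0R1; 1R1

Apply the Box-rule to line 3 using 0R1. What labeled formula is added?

not p3 or p3, 1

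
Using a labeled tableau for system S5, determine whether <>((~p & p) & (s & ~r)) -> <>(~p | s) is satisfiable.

Satisfiable

1. <>((~p & p) & (s & ~r)) -> <>(~p | s), w0
2. <>(~p | s), w0
3. ~p | s, w1
4. s, w1
Accessibility: w0Rw0, w0Rw1, w1Rw0, w1Rw1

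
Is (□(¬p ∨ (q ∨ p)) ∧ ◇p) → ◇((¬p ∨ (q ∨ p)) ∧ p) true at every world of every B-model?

Tableau for the negation ¬((□(¬p ∨ (q ∨ p)) ∧ ◇p) → ◇((¬p ∨ (q ∨ p)) ∧ p)):
1. ¬((□(¬p ∨ (q ∨ p)) ∧ ◇p) → ◇((¬p ∨ (q ∨ p)) ∧ p)), u
2. □(¬p ∨ (q ∨ p)) ∧ ◇p, u
3. ¬◇((¬p ∨ (q ∨ p)) ∧ p), u
4. □(¬p ∨ (q ∨ p)), u
5. ◇p, u
6. ¬((¬p ∨ (q ∨ p)) ∧ p), u
7. ¬p ∨ (q ∨ p), u
8. ¬p, u
9. q ∨ p, u
10. q, u
11. p, v
12. ¬((¬p ∨ (q ∨ p)) ∧ p), v
13. ¬p ∨ (q ∨ p), v
14. ¬(¬p ∨ (q ∨ p)), v
15. ¬(q ∨ p), v
16. ¬q, v
17. ¬p, v
Accessibility: uRu, uRv, vRu, vRv
Branch closes: p and ¬p both at v.
All branches of the negation close; one closing branch shown above.

Yes, valid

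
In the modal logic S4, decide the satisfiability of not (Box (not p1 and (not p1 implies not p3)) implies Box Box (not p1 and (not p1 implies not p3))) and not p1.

No, unsatisfiable

1. not (Box (not p1 and (not p1 implies not p3)) implies Box Box (not p1 and (not p1 implies not p3))) and not p1, 0
2. not (Box (not p1 and (not p1 implies not p3)) implies Box Box (not p1 and (not p1 implies not p3))), 0
3. not p1, 0
4. Box (not p1 and (not p1 implies not p3)), 0
5. not Box Box (not p1 and (not p1 implies not p3)), 0
6. not p1 and (not p1 implies not p3), 0
7. not p1 implies not p3, 0
8. not p3, 0
9. not Box (not p1 and (not p1 implies not p3)), 1
10. not p1 and (not p1 implies not p3), 1
11. not p1, 1
12. not p1 implies not p3, 1
13. not p3, 1
14. not (not p1 and (not p1 implies not p3)), 2
15. not p1 and (not p1 implies not p3), 2
16. not p1, 2
17. not p1 implies not p3, 2
18. not (not p1 implies not p3), 2
19. p3, 2
20. not p3, 2
Accessibility: 0R0, 0R1, 0R2, 1R1, 1R2, 2R2
Branch closes: p3 and not p3 both at 2.
All branches of the tableau close; one closing branch shown above.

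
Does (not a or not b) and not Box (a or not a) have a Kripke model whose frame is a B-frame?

1. (not a or not b) and not Box (a or not a), w0
2. not a or not b, w0
3. not Box (a or not a), w0
4. not b, w0
5. not (a or not a), w1
6. not a, w1
7. a, w1
Accessibility: w0Rw0, w0Rw1, w1Rw0, w1Rw1
Branch closes: a and not a both at w1.
(One branch shown.) All branches close.

Unsatisfiable (every branch closes)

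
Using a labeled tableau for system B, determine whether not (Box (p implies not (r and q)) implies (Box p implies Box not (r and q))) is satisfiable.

1. not (Box (p implies not (r and q)) implies (Box p implies Box not (r and q))), u
2. Box (p implies not (r and q)), u
3. not (Box p implies Box not (r and q)), u
4. Box p, u
5. not Box not (r and q), u
6. p implies not (r and q), u
7. p, u
8. not (r and q), u
9. not q, u
10. r and q, v
11. r, v
12. q, v
13. p implies not (r and q), v
14. p, v
15. not (r and q), v
16. not q, v
Accessibility: uRu, uRv, vRu, vRv
Branch closes: q and not q both at v.
(One branch shown.) All branches close.

Unsatisfiable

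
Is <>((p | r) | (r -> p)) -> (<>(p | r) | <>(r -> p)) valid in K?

Yes, valid

Tableau for the negation ~(<>((p | r) | (r -> p)) -> (<>(p | r) | <>(r -> p))):
1. ~(<>((p | r) | (r -> p)) -> (<>(p | r) | <>(r -> p))), u
2. <>((p | r) | (r -> p)), u   [~->-rule on 1]
3. ~(<>(p | r) | <>(r -> p)), u   [~->-rule on 1]
4. ~<>(p | r), u   [~|-rule on 3]
5. ~<>(r -> p), u   [~|-rule on 3]
6. (p | r) | (r -> p), v   [<>-rule on 2: fresh world v, uRv]
7. ~(p | r), v   [~<>-rule on 4 via uRv]
8. ~p, v   [~|-rule on 7]
9. ~r, v   [~|-rule on 7]
10. ~(r -> p), v   [~<>-rule on 5 via uRv]
11. r, v   [~->-rule on 10]
Accessibility: uRv
Branch closes: r and ~r both at v.
All branches of the negation close; one closing branch shown above.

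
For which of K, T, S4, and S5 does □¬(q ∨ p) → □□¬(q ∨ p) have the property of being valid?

S4, S5

T-tableau for the negation ¬(□¬(q ∨ p) → □□¬(q ∨ p)):
1. ¬(□¬(q ∨ p) → □□¬(q ∨ p)), w0
2. □¬(q ∨ p), w0
3. ¬□□¬(q ∨ p), w0
4. ¬(q ∨ p), w0
5. ¬q, w0
6. ¬p, w0
7. ¬□¬(q ∨ p), w1
8. ¬(q ∨ p), w1
9. ¬q, w1
10. ¬p, w1
11. q ∨ p, w2
12. p, w2
Accessibility: w0Rw0, w0Rw1, w1Rw1, w1Rw2, w2Rw2
Complete open branch: countermodel on a T-frame, so not valid in T, nor in K (the same frame is also a K-frame).
S4-tableau for the negation ¬(□¬(q ∨ p) → □□¬(q ∨ p)):
1. ¬(□¬(q ∨ p) → □□¬(q ∨ p)), w0
2. □¬(q ∨ p), w0
3. ¬□□¬(q ∨ p), w0
4. ¬(q ∨ p), w0
5. ¬q, w0
6. ¬p, w0
7. ¬□¬(q ∨ p), w1
8. ¬(q ∨ p), w1
9. ¬q, w1
10. ¬p, w1
11. q ∨ p, w2
12. ¬(q ∨ p), w2
13. ¬q, w2
14. ¬p, w2
15. p, w2
Accessibility: w0Rw0, w0Rw1, w0Rw2, w1Rw1, w1Rw2, w2Rw2
Branch closes: p and ¬p both at w2.
Every branch closes (one shown): valid in S4, hence also in S5 (every theorem of S4 is a theorem of S5).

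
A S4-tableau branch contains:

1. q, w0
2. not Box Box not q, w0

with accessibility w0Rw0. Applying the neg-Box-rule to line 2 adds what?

a fresh world w1 with w0Rw1, and not Box not q at w1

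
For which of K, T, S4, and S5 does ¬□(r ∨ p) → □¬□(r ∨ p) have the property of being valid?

S5-tableau for the negation ¬(¬□(r ∨ p) → □¬□(r ∨ p)):
1. ¬(¬□(r ∨ p) → □¬□(r ∨ p)), w0
2. ¬□(r ∨ p), w0
3. ¬□¬□(r ∨ p), w0
4. ¬(r ∨ p), w1
5. ¬r, w1
6. ¬p, w1
7. □(r ∨ p), w2
8. r ∨ p, w0
9. r ∨ p, w1
10. r ∨ p, w2
11. p, w0
12. p, w1
Accessibility: w0Rw0, w0Rw1, w0Rw2, w1Rw0, w1Rw1, w1Rw2, w2Rw0, w2Rw1, w2Rw2
Branch closes: p and ¬p both at w1.
Every branch closes (one shown): valid in S5.
S4-tableau for the negation ¬(¬□(r ∨ p) → □¬□(r ∨ p)):
1. ¬(¬□(r ∨ p) → □¬□(r ∨ p)), w0
2. ¬□(r ∨ p), w0
3. ¬□¬□(r ∨ p), w0
4. ¬(r ∨ p), w1
5. ¬r, w1
6. ¬p, w1
7. □(r ∨ p), w2
8. r ∨ p, w2
9. p, w2
Accessibility: w0Rw0, w0Rw1, w0Rw2, w1Rw1, w2Rw2
Complete open branch: countermodel on an S4-frame, so not valid in S4, nor in K, T (the same frame is also a K-frame and a T-frame).

S5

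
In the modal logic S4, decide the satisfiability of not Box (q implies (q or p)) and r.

1. not Box (q implies (q or p)) and r, 0
2. not Box (q implies (q or p)), 0   [and-rule on 1]
3. r, 0   [and-rule on 1]
4. not (q implies (q or p)), 1   [neg-Box-rule on 2: fresh world 1, 0R1]
5. q, 1   [neg-implies-rule on 4]
6. not (q or p), 1   [neg-implies-rule on 4]
7. not q, 1   [neg-or-rule on 6]
8. not p, 1   [neg-or-rule on 6]
Accessibility: 0R0, 0R1, 1R1
Branch closes: q and not q both at 1.
Every branch closes; the branch above is one of them.

No, unsatisfiable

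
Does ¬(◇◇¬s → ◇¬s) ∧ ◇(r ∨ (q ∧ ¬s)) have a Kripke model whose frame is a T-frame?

Satisfiable

1. ¬(◇◇¬s → ◇¬s) ∧ ◇(r ∨ (q ∧ ¬s)), w0
2. ¬(◇◇¬s → ◇¬s), w0
3. ◇(r ∨ (q ∧ ¬s)), w0
4. ◇◇¬s, w0
5. ¬◇¬s, w0
6. s, w0
7. r ∨ (q ∧ ¬s), w1
8. s, w1
9. r, w1
10. ◇¬s, w2
11. s, w2
12. ¬s, w3
Accessibility: w0Rw0, w0Rw1, w0Rw2, w1Rw1, w2Rw2, w2Rw3, w3Rw3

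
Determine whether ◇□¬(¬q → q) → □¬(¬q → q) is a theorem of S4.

Tableau for the negation ¬(◇□¬(¬q → q) → □¬(¬q → q)):
1. ¬(◇□¬(¬q → q) → □¬(¬q → q)), w0
2. ◇□¬(¬q → q), w0   [¬→-rule on 1]
3. ¬□¬(¬q → q), w0   [¬→-rule on 1]
4. □¬(¬q → q), w1   [◇-rule on 2: fresh world w1, w0Rw1]
5. ¬(¬q → q), w1   [□-rule on 4 via w1Rw1]
6. ¬q, w1   [¬→-rule on 5]
7. ¬q → q, w2   [¬□-rule on 3: fresh world w2, w0Rw2]
8. q, w2   [→-rule on 7 (branches; this branch)]
Accessibility: w0Rw0, w0Rw1, w0Rw2, w1Rw1, w2Rw2
The negation has an open branch (countermodel exists).

No, not valid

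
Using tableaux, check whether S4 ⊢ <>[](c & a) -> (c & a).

Tableau for the negation ~(<>[](c & a) -> (c & a)):
1. ~(<>[](c & a) -> (c & a)), 0
2. <>[](c & a), 0
3. ~(c & a), 0
4. ~a, 0
5. [](c & a), 1
6. c & a, 1
7. c, 1
8. a, 1
Accessibility: 0R0, 0R1, 1R1
The negation has an open branch (countermodel exists).

Not valid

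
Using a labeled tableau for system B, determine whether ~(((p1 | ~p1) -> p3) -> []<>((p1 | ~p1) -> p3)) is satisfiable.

1. ~(((p1 | ~p1) -> p3) -> []<>((p1 | ~p1) -> p3)), w0
2. (p1 | ~p1) -> p3, w0
3. ~[]<>((p1 | ~p1) -> p3), w0
4. p3, w0
5. ~<>((p1 | ~p1) -> p3), w1
6. ~((p1 | ~p1) -> p3), w0
7. p1 | ~p1, w0
8. ~p3, w0
Accessibility: w0Rw0, w0Rw1, w1Rw0, w1Rw1
Branch closes: p3 and ~p3 both at w0.
Every branch closes; the branch above is one of them.

Unsatisfiable (every branch closes)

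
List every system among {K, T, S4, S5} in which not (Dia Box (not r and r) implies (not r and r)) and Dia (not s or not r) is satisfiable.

K

K-tableau for the formula:
1. not (Dia Box (not r and r) implies (not r and r)) and Dia (not s or not r), w0
2. not (Dia Box (not r and r) implies (not r and r)), w0
3. Dia (not s or not r), w0
4. Dia Box (not r and r), w0
5. not (not r and r), w0
6. not r, w0
7. not s or not r, w1
8. not r, w1
9. Box (not r and r), w2
Accessibility: w0Rw1, w0Rw2
Complete open branch: satisfiable in K.
T-tableau for the formula:
1. not (Dia Box (not r and r) implies (not r and r)) and Dia (not s or not r), w0
2. not (Dia Box (not r and r) implies (not r and r)), w0
3. Dia (not s or not r), w0
4. Dia Box (not r and r), w0
5. not (not r and r), w0
6. not r, w0
7. not s or not r, w1
8. not r, w1
9. Box (not r and r), w2
10. not r and r, w2
11. not r, w2
12. r, w2
Accessibility: w0Rw0, w0Rw1, w0Rw2, w1Rw1, w2Rw2
Branch closes: r and not r both at w2.
Every branch closes (one shown): unsatisfiable in T, hence also in S4, S5 (every S4/S5-frame is a T-frame).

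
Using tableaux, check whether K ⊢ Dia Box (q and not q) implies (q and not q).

Tableau for the negation not (Dia Box (q and not q) implies (q and not q)):
1. not (Dia Box (q and not q) implies (q and not q)), u
2. Dia Box (q and not q), u   [neg-implies-rule on 1]
3. not (q and not q), u   [neg-implies-rule on 1]
4. q, u   [neg-and-rule on 3 (branches; this branch)]
5. Box (q and not q), v   [Dia-rule on 2: fresh world v, uRv]
Accessibility: uRv
The negation has an open branch (countermodel exists).

No, not valid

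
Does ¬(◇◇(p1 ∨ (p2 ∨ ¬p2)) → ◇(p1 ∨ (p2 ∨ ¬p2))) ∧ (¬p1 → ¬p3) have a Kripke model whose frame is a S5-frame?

Unsatisfiable

1. ¬(◇◇(p1 ∨ (p2 ∨ ¬p2)) → ◇(p1 ∨ (p2 ∨ ¬p2))) ∧ (¬p1 → ¬p3), 0
2. ¬(◇◇(p1 ∨ (p2 ∨ ¬p2)) → ◇(p1 ∨ (p2 ∨ ¬p2))), 0   [∧-rule on 1]
3. ¬p1 → ¬p3, 0   [∧-rule on 1]
4. ◇◇(p1 ∨ (p2 ∨ ¬p2)), 0   [¬→-rule on 2]
5. ¬◇(p1 ∨ (p2 ∨ ¬p2)), 0   [¬→-rule on 2]
6. ¬(p1 ∨ (p2 ∨ ¬p2)), 0   [¬◇-rule on 5 via 0R0]
7. ¬p1, 0   [¬∨-rule on 6]
8. ¬(p2 ∨ ¬p2), 0   [¬∨-rule on 6]
9. ¬p2, 0   [¬∨-rule on 8]
10. p2, 0   [¬∨-rule on 8]
Accessibility: 0R0
Branch closes: p2 and ¬p2 both at 0.
Every branch closes; the branch above is one of them.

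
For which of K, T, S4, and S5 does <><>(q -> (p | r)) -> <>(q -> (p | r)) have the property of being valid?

S4, S5

S4-tableau for the negation ~(<><>(q -> (p | r)) -> <>(q -> (p | r))):
1. ~(<><>(q -> (p | r)) -> <>(q -> (p | r))), 0
2. <><>(q -> (p | r)), 0
3. ~<>(q -> (p | r)), 0
4. ~(q -> (p | r)), 0
5. q, 0
6. ~(p | r), 0
7. ~p, 0
8. ~r, 0
9. <>(q -> (p | r)), 1
10. ~(q -> (p | r)), 1
11. q, 1
12. ~(p | r), 1
13. ~p, 1
14. ~r, 1
15. q -> (p | r), 2
16. ~(q -> (p | r)), 2
17. q, 2
18. ~(p | r), 2
19. ~p, 2
20. ~r, 2
21. p | r, 2
22. r, 2
Accessibility: 0R0, 0R1, 0R2, 1R1, 1R2, 2R2
Branch closes: r and ~r both at 2.
Every branch closes (one shown): valid in S4, hence also in S5 (every theorem of S4 is a theorem of S5).
T-tableau for the negation ~(<><>(q -> (p | r)) -> <>(q -> (p | r))):
1. ~(<><>(q -> (p | r)) -> <>(q -> (p | r))), 0
2. <><>(q -> (p | r)), 0
3. ~<>(q -> (p | r)), 0
4. ~(q -> (p | r)), 0
5. q, 0
6. ~(p | r), 0
7. ~p, 0
8. ~r, 0
9. <>(q -> (p | r)), 1
10. ~(q -> (p | r)), 1
11. q, 1
12. ~(p | r), 1
13. ~p, 1
14. ~r, 1
15. q -> (p | r), 2
16. p | r, 2
17. r, 2
Accessibility: 0R0, 0R1, 1R1, 1R2, 2R2
Complete open branch: countermodel on a T-frame, so not valid in T, nor in K (the same frame is also a K-frame).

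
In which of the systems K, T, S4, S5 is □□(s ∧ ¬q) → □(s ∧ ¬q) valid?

T, S4, S5

K-tableau for the negation ¬(□□(s ∧ ¬q) → □(s ∧ ¬q)):
1. ¬(□□(s ∧ ¬q) → □(s ∧ ¬q)), u
2. □□(s ∧ ¬q), u   [¬→-rule on 1]
3. ¬□(s ∧ ¬q), u   [¬→-rule on 1]
4. ¬(s ∧ ¬q), v   [¬□-rule on 3: fresh world v, uRv]
5. □(s ∧ ¬q), v   [□-rule on 2 via uRv]
6. q, v   [¬∧-rule on 4 (branches; this branch)]
Accessibility: uRv
Complete open branch: countermodel on a K-frame, so not valid in K.
T-tableau for the negation ¬(□□(s ∧ ¬q) → □(s ∧ ¬q)):
1. ¬(□□(s ∧ ¬q) → □(s ∧ ¬q)), u
2. □□(s ∧ ¬q), u   [¬→-rule on 1]
3. ¬□(s ∧ ¬q), u   [¬→-rule on 1]
4. □(s ∧ ¬q), u   [□-rule on 2 via uRu]
5. s ∧ ¬q, u   [□-rule on 4 via uRu]
6. s, u   [∧-rule on 5]
7. ¬q, u   [∧-rule on 5]
8. ¬(s ∧ ¬q), v   [¬□-rule on 3: fresh world v, uRv]
9. □(s ∧ ¬q), v   [□-rule on 2 via uRv]
10. s ∧ ¬q, v   [□-rule on 4 via uRv]
11. s, v   [∧-rule on 10]
12. ¬q, v   [∧-rule on 10]
13. q, v   [¬∧-rule on 8 (branches; this branch)]
Accessibility: uRu, uRv, vRv
Branch closes: q and ¬q both at v.
Every branch closes (one shown): valid in T, hence also in S4, S5 (every theorem of T is a theorem of S4 and S5).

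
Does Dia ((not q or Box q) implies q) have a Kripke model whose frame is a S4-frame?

1. Dia ((not q or Box q) implies q), w0
2. (not q or Box q) implies q, w1
3. q, w1
Accessibility: w0Rw0, w0Rw1, w1Rw1

Satisfiable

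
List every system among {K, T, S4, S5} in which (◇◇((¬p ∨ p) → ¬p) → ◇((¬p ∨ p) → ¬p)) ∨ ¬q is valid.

S4, S5

S4-tableau for the negation ¬((◇◇((¬p ∨ p) → ¬p) → ◇((¬p ∨ p) → ¬p)) ∨ ¬q):
1. ¬((◇◇((¬p ∨ p) → ¬p) → ◇((¬p ∨ p) → ¬p)) ∨ ¬q), u
2. ¬(◇◇((¬p ∨ p) → ¬p) → ◇((¬p ∨ p) → ¬p)), u   [¬∨-rule on 1]
3. q, u   [¬∨-rule on 1]
4. ◇◇((¬p ∨ p) → ¬p), u   [¬→-rule on 2]
5. ¬◇((¬p ∨ p) → ¬p), u   [¬→-rule on 2]
6. ¬((¬p ∨ p) → ¬p), u   [¬◇-rule on 5 via uRu]
7. ¬p ∨ p, u   [¬→-rule on 6]
8. p, u   [¬→-rule on 6]
9. ◇((¬p ∨ p) → ¬p), v   [◇-rule on 4: fresh world v, uRv]
10. ¬((¬p ∨ p) → ¬p), v   [¬◇-rule on 5 via uRv]
11. ¬p ∨ p, v   [¬→-rule on 10]
12. p, v   [¬→-rule on 10]
13. (¬p ∨ p) → ¬p, w   [◇-rule on 9: fresh world w, vRw]
14. ¬((¬p ∨ p) → ¬p), w   [¬◇-rule on 5 via uRw]
15. ¬p ∨ p, w   [¬→-rule on 14]
16. p, w   [¬→-rule on 14]
17. ¬(¬p ∨ p), w   [→-rule on 13 (branches; this branch)]
18. ¬p, w   [¬∨-rule on 17]
Accessibility: uRu, uRv, uRw, vRv, vRw, wRw
Branch closes: p and ¬p both at w.
Every branch closes (one shown): valid in S4, hence also in S5 (every theorem of S4 is a theorem of S5).
T-tableau for the negation ¬((◇◇((¬p ∨ p) → ¬p) → ◇((¬p ∨ p) → ¬p)) ∨ ¬q):
1. ¬((◇◇((¬p ∨ p) → ¬p) → ◇((¬p ∨ p) → ¬p)) ∨ ¬q), u
2. ¬(◇◇((¬p ∨ p) → ¬p) → ◇((¬p ∨ p) → ¬p)), u   [¬∨-rule on 1]
3. q, u   [¬∨-rule on 1]
4. ◇◇((¬p ∨ p) → ¬p), u   [¬→-rule on 2]
5. ¬◇((¬p ∨ p) → ¬p), u   [¬→-rule on 2]
6. ¬((¬p ∨ p) → ¬p), u   [¬◇-rule on 5 via uRu]
7. ¬p ∨ p, u   [¬→-rule on 6]
8. p, u   [¬→-rule on 6]
9. ◇((¬p ∨ p) → ¬p), v   [◇-rule on 4: fresh world v, uRv]
10. ¬((¬p ∨ p) → ¬p), v   [¬◇-rule on 5 via uRv]
11. ¬p ∨ p, v   [¬→-rule on 10]
12. p, v   [¬→-rule on 10]
13. (¬p ∨ p) → ¬p, w   [◇-rule on 9: fresh world w, vRw]
14. ¬p, w   [→-rule on 13 (branches; this branch)]
Accessibility: uRu, uRv, vRv, vRw, wRw
Complete open branch: countermodel on a T-frame, so not valid in T, nor in K (the same frame is also a K-frame).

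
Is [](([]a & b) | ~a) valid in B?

Tableau for the negation ~[](([]a & b) | ~a):
1. ~[](([]a & b) | ~a), 0
2. ~(([]a & b) | ~a), 1
3. ~([]a & b), 1
4. a, 1
5. ~b, 1
Accessibility: 0R0, 0R1, 1R0, 1R1
The negation has an open branch (countermodel exists).

Invalid (countermodel exists)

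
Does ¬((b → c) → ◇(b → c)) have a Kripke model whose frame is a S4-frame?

Unsatisfiable

1. ¬((b → c) → ◇(b → c)), u
2. b → c, u   [¬→-rule on 1]
3. ¬◇(b → c), u   [¬→-rule on 1]
4. ¬(b → c), u   [¬◇-rule on 3 via uRu]
5. b, u   [¬→-rule on 4]
6. ¬c, u   [¬→-rule on 4]
7. c, u   [→-rule on 2 (branches; this branch)]
Accessibility: uRu
Branch closes: c and ¬c both at u.
All branches of the tableau close; one closing branch shown above.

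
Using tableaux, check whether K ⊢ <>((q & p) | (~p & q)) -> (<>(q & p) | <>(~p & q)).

Tableau for the negation ~(<>((q & p) | (~p & q)) -> (<>(q & p) | <>(~p & q))):
1. ~(<>((q & p) | (~p & q)) -> (<>(q & p) | <>(~p & q))), 0
2. <>((q & p) | (~p & q)), 0
3. ~(<>(q & p) | <>(~p & q)), 0
4. ~<>(q & p), 0
5. ~<>(~p & q), 0
6. (q & p) | (~p & q), 1
7. ~(q & p), 1
8. ~(~p & q), 1
9. ~p & q, 1
10. ~p, 1
11. q, 1
12. ~q, 1
Accessibility: 0R1
Branch closes: q and ~q both at 1.
Every branch of the negation's tableau closes; the branch above is one of them.

Yes, valid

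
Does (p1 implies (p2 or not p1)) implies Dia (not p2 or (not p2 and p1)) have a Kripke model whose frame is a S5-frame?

1. (p1 implies (p2 or not p1)) implies Dia (not p2 or (not p2 and p1)), 0
2. Dia (not p2 or (not p2 and p1)), 0
3. not p2 or (not p2 and p1), 1
4. not p2 and p1, 1
5. not p2, 1
6. p1, 1
Accessibility: 0R0, 0R1, 1R0, 1R1

Satisfiable (open branch found)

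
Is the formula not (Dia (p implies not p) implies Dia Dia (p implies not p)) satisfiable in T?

No, unsatisfiable

1. not (Dia (p implies not p) implies Dia Dia (p implies not p)), 0
2. Dia (p implies not p), 0
3. not Dia Dia (p implies not p), 0
4. not Dia (p implies not p), 0
5. not (p implies not p), 0
6. p, 0
7. p implies not p, 1
8. not Dia (p implies not p), 1
9. not (p implies not p), 1
10. p, 1
11. not p, 1
Accessibility: 0R0, 0R1, 1R1
Branch closes: p and not p both at 1.
Every branch closes; the branch above is one of them.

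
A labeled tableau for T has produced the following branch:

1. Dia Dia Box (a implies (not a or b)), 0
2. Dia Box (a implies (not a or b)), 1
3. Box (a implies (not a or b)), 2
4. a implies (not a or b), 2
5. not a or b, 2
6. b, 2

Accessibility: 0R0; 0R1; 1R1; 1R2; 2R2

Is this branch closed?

No world carries both an atom and its negation.

Not closed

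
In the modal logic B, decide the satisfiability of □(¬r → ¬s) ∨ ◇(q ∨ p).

Satisfiable (open branch found)

1. □(¬r → ¬s) ∨ ◇(q ∨ p), w0
2. ◇(q ∨ p), w0
3. q ∨ p, w1
4. p, w1
Accessibility: w0Rw0, w0Rw1, w1Rw0, w1Rw1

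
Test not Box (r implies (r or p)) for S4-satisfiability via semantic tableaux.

No, unsatisfiable

1. not Box (r implies (r or p)), w0
2. not (r implies (r or p)), w1
3. r, w1
4. not (r or p), w1
5. not r, w1
6. not p, w1
Accessibility: w0Rw0, w0Rw1, w1Rw1
Branch closes: r and not r both at w1.
All branches of the tableau close; one closing branch shown above.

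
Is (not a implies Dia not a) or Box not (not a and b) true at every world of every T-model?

Yes, valid

Tableau for the negation not ((not a implies Dia not a) or Box not (not a and b)):
1. not ((not a implies Dia not a) or Box not (not a and b)), 0
2. not (not a implies Dia not a), 0   [neg-or-rule on 1]
3. not Box not (not a and b), 0   [neg-or-rule on 1]
4. not a, 0   [neg-implies-rule on 2]
5. not Dia not a, 0   [neg-implies-rule on 2]
6. a, 0   [neg-Dia-rule on 5 via 0R0]
Accessibility: 0R0
Branch closes: a and not a both at 0.
Every branch of the negation's tableau closes; the branch above is one of them.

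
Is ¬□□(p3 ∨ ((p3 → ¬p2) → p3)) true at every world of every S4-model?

Tableau for the negation □□(p3 ∨ ((p3 → ¬p2) → p3)):
1. □□(p3 ∨ ((p3 → ¬p2) → p3)), 0
2. □(p3 ∨ ((p3 → ¬p2) → p3)), 0   [□-rule on 1 via 0R0]
3. p3 ∨ ((p3 → ¬p2) → p3), 0   [□-rule on 2 via 0R0]
4. (p3 → ¬p2) → p3, 0   [∨-rule on 3 (branches; this branch)]
5. p3, 0   [→-rule on 4 (branches; this branch)]
Accessibility: 0R0
The negation has an open branch (countermodel exists).

No, not valid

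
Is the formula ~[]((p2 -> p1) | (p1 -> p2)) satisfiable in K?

Unsatisfiable (every branch closes)

1. ~[]((p2 -> p1) | (p1 -> p2)), 0
2. ~((p2 -> p1) | (p1 -> p2)), 1
3. ~(p2 -> p1), 1
4. ~(p1 -> p2), 1
5. p2, 1
6. ~p1, 1
7. p1, 1
8. ~p2, 1
Accessibility: 0R1
Branch closes: p1 and ~p1 both at 1.
All branches of the tableau close; one closing branch shown above.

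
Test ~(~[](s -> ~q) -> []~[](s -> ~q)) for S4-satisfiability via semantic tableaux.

Yes, satisfiable

1. ~(~[](s -> ~q) -> []~[](s -> ~q)), u
2. ~[](s -> ~q), u
3. ~[]~[](s -> ~q), u
4. ~(s -> ~q), v
5. s, v
6. q, v
7. [](s -> ~q), w
8. s -> ~q, w
9. ~q, w
Accessibility: uRu, uRv, uRw, vRv, wRw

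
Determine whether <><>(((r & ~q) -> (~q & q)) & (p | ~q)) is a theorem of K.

Tableau for the negation ~<><>(((r & ~q) -> (~q & q)) & (p | ~q)):
1. ~<><>(((r & ~q) -> (~q & q)) & (p | ~q)), u
The negation has an open branch (countermodel exists).

Not valid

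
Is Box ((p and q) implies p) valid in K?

Yes, valid

Tableau for the negation not Box ((p and q) implies p):
1. not Box ((p and q) implies p), w0
2. not ((p and q) implies p), w1   [neg-Box-rule on 1: fresh world w1, w0Rw1]
3. p and q, w1   [neg-implies-rule on 2]
4. not p, w1   [neg-implies-rule on 2]
5. p, w1   [and-rule on 3]
6. q, w1   [and-rule on 3]
Accessibility: w0Rw1
Branch closes: p and not p both at w1.
Every branch of the negation's tableau closes; the branch above is one of them.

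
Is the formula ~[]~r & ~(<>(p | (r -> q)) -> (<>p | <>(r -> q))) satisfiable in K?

Unsatisfiable

1. ~[]~r & ~(<>(p | (r -> q)) -> (<>p | <>(r -> q))), 0
2. ~[]~r, 0   [&-rule on 1]
3. ~(<>(p | (r -> q)) -> (<>p | <>(r -> q))), 0   [&-rule on 1]
4. <>(p | (r -> q)), 0   [~->-rule on 3]
5. ~(<>p | <>(r -> q)), 0   [~->-rule on 3]
6. ~<>p, 0   [~|-rule on 5]
7. ~<>(r -> q), 0   [~|-rule on 5]
8. r, 1   [~[]-rule on 2: fresh world 1, 0R1]
9. ~p, 1   [~<>-rule on 6 via 0R1]
10. ~(r -> q), 1   [~<>-rule on 7 via 0R1]
11. ~q, 1   [~->-rule on 10]
12. p | (r -> q), 2   [<>-rule on 4: fresh world 2, 0R2]
13. ~p, 2   [~<>-rule on 6 via 0R2]
14. ~(r -> q), 2   [~<>-rule on 7 via 0R2]
15. r, 2   [~->-rule on 14]
16. ~q, 2   [~->-rule on 14]
17. r -> q, 2   [|-rule on 12 (branches; this branch)]
18. q, 2   [->-rule on 17 (branches; this branch)]
Accessibility: 0R1, 0R2
Branch closes: q and ~q both at 2.
Every branch closes; the branch above is one of them.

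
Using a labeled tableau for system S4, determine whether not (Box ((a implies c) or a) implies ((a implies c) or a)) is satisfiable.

Unsatisfiable (every branch closes)

1. not (Box ((a implies c) or a) implies ((a implies c) or a)), w0
2. Box ((a implies c) or a), w0
3. not ((a implies c) or a), w0
4. not (a implies c), w0
5. not a, w0
6. a, w0
7. not c, w0
Accessibility: w0Rw0
Branch closes: a and not a both at w0.
Every branch closes; the branch above is one of them.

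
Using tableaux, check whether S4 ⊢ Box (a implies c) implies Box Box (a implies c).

Tableau for the negation not (Box (a implies c) implies Box Box (a implies c)):
1. not (Box (a implies c) implies Box Box (a implies c)), u
2. Box (a implies c), u
3. not Box Box (a implies c), u
4. a implies c, u
5. c, u
6. not Box (a implies c), v
7. a implies c, v
8. c, v
9. not (a implies c), w
10. a, w
11. not c, w
12. a implies c, w
13. c, w
Accessibility: uRu, uRv, uRw, vRv, vRw, wRw
Branch closes: c and not c both at w.
All branches of the negation close; one closing branch shown above.

Valid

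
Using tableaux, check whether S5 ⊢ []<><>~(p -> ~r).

Tableau for the negation ~[]<><>~(p -> ~r):
1. ~[]<><>~(p -> ~r), w0
2. ~<><>~(p -> ~r), w1   [~[]-rule on 1: fresh world w1, w0Rw1]
3. ~<>~(p -> ~r), w0   [~<>-rule on 2 via w1Rw0]
4. ~<>~(p -> ~r), w1   [~<>-rule on 2 via w1Rw1]
5. p -> ~r, w0   [~<>-rule on 3 via w0Rw0]
6. p -> ~r, w1   [~<>-rule on 3 via w0Rw1]
7. ~r, w0   [->-rule on 5 (branches; this branch)]
8. ~r, w1   [->-rule on 6 (branches; this branch)]
Accessibility: w0Rw0, w0Rw1, w1Rw0, w1Rw1
The negation has an open branch (countermodel exists).

Invalid (countermodel exists)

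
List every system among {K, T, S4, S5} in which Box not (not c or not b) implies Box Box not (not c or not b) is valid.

S4, S5

T-tableau for the negation not (Box not (not c or not b) implies Box Box not (not c or not b)):
1. not (Box not (not c or not b) implies Box Box not (not c or not b)), w0
2. Box not (not c or not b), w0
3. not Box Box not (not c or not b), w0
4. not (not c or not b), w0
5. c, w0
6. b, w0
7. not Box not (not c or not b), w1
8. not (not c or not b), w1
9. c, w1
10. b, w1
11. not c or not b, w2
12. not b, w2
Accessibility: w0Rw0, w0Rw1, w1Rw1, w1Rw2, w2Rw2
Complete open branch: countermodel on a T-frame, so not valid in T, nor in K (the same frame is also a K-frame).
S4-tableau for the negation not (Box not (not c or not b) implies Box Box not (not c or not b)):
1. not (Box not (not c or not b) implies Box Box not (not c or not b)), w0
2. Box not (not c or not b), w0
3. not Box Box not (not c or not b), w0
4. not (not c or not b), w0
5. c, w0
6. b, w0
7. not Box not (not c or not b), w1
8. not (not c or not b), w1
9. c, w1
10. b, w1
11. not c or not b, w2
12. not (not c or not b), w2
13. c, w2
14. b, w2
15. not b, w2
Accessibility: w0Rw0, w0Rw1, w0Rw2, w1Rw1, w1Rw2, w2Rw2
Branch closes: b and not b both at w2.
Every branch closes (one shown): valid in S4, hence also in S5 (every theorem of S4 is a theorem of S5).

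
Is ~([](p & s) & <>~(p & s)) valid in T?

Tableau for the negation [](p & s) & <>~(p & s):
1. [](p & s) & <>~(p & s), 0
2. [](p & s), 0   [&-rule on 1]
3. <>~(p & s), 0   [&-rule on 1]
4. p & s, 0   [[]-rule on 2 via 0R0]
5. p, 0   [&-rule on 4]
6. s, 0   [&-rule on 4]
7. ~(p & s), 1   [<>-rule on 3: fresh world 1, 0R1]
8. p & s, 1   [[]-rule on 2 via 0R1]
9. p, 1   [&-rule on 8]
10. s, 1   [&-rule on 8]
11. ~s, 1   [~&-rule on 7 (branches; this branch)]
Accessibility: 0R0, 0R1, 1R1
Branch closes: s and ~s both at 1.
All branches of the negation close; one closing branch shown above.

Valid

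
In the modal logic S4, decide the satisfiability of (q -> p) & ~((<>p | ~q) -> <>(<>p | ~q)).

1. (q -> p) & ~((<>p | ~q) -> <>(<>p | ~q)), 0
2. q -> p, 0
3. ~((<>p | ~q) -> <>(<>p | ~q)), 0
4. <>p | ~q, 0
5. ~<>(<>p | ~q), 0
6. ~(<>p | ~q), 0
7. ~<>p, 0
8. q, 0
9. ~p, 0
10. p, 0
Accessibility: 0R0
Branch closes: p and ~p both at 0.
All branches of the tableau close; one closing branch shown above.

Unsatisfiable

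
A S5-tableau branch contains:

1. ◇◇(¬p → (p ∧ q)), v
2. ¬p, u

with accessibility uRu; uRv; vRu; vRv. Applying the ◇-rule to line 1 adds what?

a fresh world w with vRw, and ◇(¬p → (p ∧ q)) at w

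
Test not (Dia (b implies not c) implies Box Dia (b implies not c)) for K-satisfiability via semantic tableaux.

1. not (Dia (b implies not c) implies Box Dia (b implies not c)), u
2. Dia (b implies not c), u
3. not Box Dia (b implies not c), u
4. b implies not c, v
5. not c, v
6. not Dia (b implies not c), w
Accessibility: uRv, uRw

Satisfiable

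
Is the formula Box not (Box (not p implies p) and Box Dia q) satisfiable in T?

Satisfiable (open branch found)

1. Box not (Box (not p implies p) and Box Dia q), u
2. not (Box (not p implies p) and Box Dia q), u
3. not Box Dia q, u
4. not Dia q, v
5. not (Box (not p implies p) and Box Dia q), v
6. not q, v
7. not Box Dia q, v
8. not Dia q, w
9. not q, w
Accessibility: uRu, uRv, vRv, vRw, wRw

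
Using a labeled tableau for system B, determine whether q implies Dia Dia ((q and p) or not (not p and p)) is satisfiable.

Satisfiable

1. q implies Dia Dia ((q and p) or not (not p and p)), u
2. Dia Dia ((q and p) or not (not p and p)), u   [implies-rule on 1 (branches; this branch)]
3. Dia ((q and p) or not (not p and p)), v   [Dia-rule on 2: fresh world v, uRv]
4. (q and p) or not (not p and p), w   [Dia-rule on 3: fresh world w, vRw]
5. not (not p and p), w   [or-rule on 4 (branches; this branch)]
6. not p, w   [neg-and-rule on 5 (branches; this branch)]
Accessibility: uRu, uRv, vRu, vRv, vRw, wRv, wRw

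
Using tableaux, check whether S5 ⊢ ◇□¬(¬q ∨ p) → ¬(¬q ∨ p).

Tableau for the negation ¬(◇□¬(¬q ∨ p) → ¬(¬q ∨ p)):
1. ¬(◇□¬(¬q ∨ p) → ¬(¬q ∨ p)), w0
2. ◇□¬(¬q ∨ p), w0
3. ¬q ∨ p, w0
4. p, w0
5. □¬(¬q ∨ p), w1
6. ¬(¬q ∨ p), w0
7. q, w0
8. ¬p, w0
Accessibility: w0Rw0, w0Rw1, w1Rw0, w1Rw1
Branch closes: p and ¬p both at w0.
Every branch of the negation's tableau closes; the branch above is one of them.

Yes, valid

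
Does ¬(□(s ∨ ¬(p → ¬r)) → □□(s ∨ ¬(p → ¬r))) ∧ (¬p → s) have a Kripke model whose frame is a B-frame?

Satisfiable (open branch found)

1. ¬(□(s ∨ ¬(p → ¬r)) → □□(s ∨ ¬(p → ¬r))) ∧ (¬p → s), 0
2. ¬(□(s ∨ ¬(p → ¬r)) → □□(s ∨ ¬(p → ¬r))), 0   [∧-rule on 1]
3. ¬p → s, 0   [∧-rule on 1]
4. □(s ∨ ¬(p → ¬r)), 0   [¬→-rule on 2]
5. ¬□□(s ∨ ¬(p → ¬r)), 0   [¬→-rule on 2]
6. s ∨ ¬(p → ¬r), 0   [□-rule on 4 via 0R0]
7. s, 0   [→-rule on 3 (branches; this branch)]
8. ¬(p → ¬r), 0   [∨-rule on 6 (branches; this branch)]
9. p, 0   [¬→-rule on 8]
10. r, 0   [¬→-rule on 8]
11. ¬□(s ∨ ¬(p → ¬r)), 1   [¬□-rule on 5: fresh world 1, 0R1]
12. s ∨ ¬(p → ¬r), 1   [□-rule on 4 via 0R1]
13. ¬(p → ¬r), 1   [∨-rule on 12 (branches; this branch)]
14. p, 1   [¬→-rule on 13]
15. r, 1   [¬→-rule on 13]
16. ¬(s ∨ ¬(p → ¬r)), 2   [¬□-rule on 11: fresh world 2, 1R2]
17. ¬s, 2   [¬∨-rule on 16]
18. p → ¬r, 2   [¬∨-rule on 16]
19. ¬r, 2   [→-rule on 18 (branches; this branch)]
Accessibility: 0R0, 0R1, 1R0, 1R1, 1R2, 2R1, 2R2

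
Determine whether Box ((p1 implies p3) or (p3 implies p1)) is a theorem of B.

Tableau for the negation not Box ((p1 implies p3) or (p3 implies p1)):
1. not Box ((p1 implies p3) or (p3 implies p1)), u
2. not ((p1 implies p3) or (p3 implies p1)), v
3. not (p1 implies p3), v
4. not (p3 implies p1), v
5. p1, v
6. not p3, v
7. p3, v
8. not p1, v
Accessibility: uRu, uRv, vRu, vRv
Branch closes: p3 and not p3 both at v.
All branches of the negation close; one closing branch shown above.

Valid in B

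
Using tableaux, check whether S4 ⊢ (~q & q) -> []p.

Tableau for the negation ~((~q & q) -> []p):
1. ~((~q & q) -> []p), u
2. ~q & q, u   [~->-rule on 1]
3. ~[]p, u   [~->-rule on 1]
4. ~q, u   [&-rule on 2]
5. q, u   [&-rule on 2]
Accessibility: uRu
Branch closes: q and ~q both at u.
Every branch of the negation's tableau closes; the branch above is one of them.

Yes, valid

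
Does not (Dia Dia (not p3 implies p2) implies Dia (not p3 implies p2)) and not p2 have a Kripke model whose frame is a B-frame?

1. not (Dia Dia (not p3 implies p2) implies Dia (not p3 implies p2)) and not p2, w0
2. not (Dia Dia (not p3 implies p2) implies Dia (not p3 implies p2)), w0
3. not p2, w0
4. Dia Dia (not p3 implies p2), w0
5. not Dia (not p3 implies p2), w0
6. not (not p3 implies p2), w0
7. not p3, w0
8. Dia (not p3 implies p2), w1
9. not (not p3 implies p2), w1
10. not p3, w1
11. not p2, w1
12. not p3 implies p2, w2
13. p2, w2
Accessibility: w0Rw0, w0Rw1, w1Rw0, w1Rw1, w1Rw2, w2Rw1, w2Rw2

Satisfiable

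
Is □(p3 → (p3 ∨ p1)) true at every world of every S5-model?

Tableau for the negation ¬□(p3 → (p3 ∨ p1)):
1. ¬□(p3 → (p3 ∨ p1)), u
2. ¬(p3 → (p3 ∨ p1)), v
3. p3, v
4. ¬(p3 ∨ p1), v
5. ¬p3, v
6. ¬p1, v
Accessibility: uRu, uRv, vRu, vRv
Branch closes: p3 and ¬p3 both at v.
All branches of the negation close; one closing branch shown above.

Yes, valid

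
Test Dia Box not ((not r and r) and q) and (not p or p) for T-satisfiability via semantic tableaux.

1. Dia Box not ((not r and r) and q) and (not p or p), u
2. Dia Box not ((not r and r) and q), u
3. not p or p, u
4. p, u
5. Box not ((not r and r) and q), v
6. not ((not r and r) and q), v
7. not q, v
Accessibility: uRu, uRv, vRv

Satisfiable (open branch found)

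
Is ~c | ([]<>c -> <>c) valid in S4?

Valid in S4

Tableau for the negation ~(~c | ([]<>c -> <>c)):
1. ~(~c | ([]<>c -> <>c)), w0
2. c, w0
3. ~([]<>c -> <>c), w0
4. []<>c, w0
5. ~<>c, w0
6. <>c, w0
7. ~c, w0
Accessibility: w0Rw0
Branch closes: c and ~c both at w0.
Every branch of the negation's tableau closes; the branch above is one of them.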